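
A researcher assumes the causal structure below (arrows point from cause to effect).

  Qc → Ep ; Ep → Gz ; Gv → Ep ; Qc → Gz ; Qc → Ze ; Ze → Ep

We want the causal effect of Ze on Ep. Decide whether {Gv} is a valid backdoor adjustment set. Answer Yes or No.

Backdoor paths from Ze to Ep (paths whose first edge points into Ze):
  P1: Ze <- Qc -> Ep
  P2: Ze <- Qc -> Gz <- Ep
Condition 1 (no descendant of Ze in the set): holds — descendants of Ze are {Ep, Gz}; none are in {Gv}.
Condition 2 (every backdoor path blocked by {Gv}):
  P1: open — no interior node is in the conditioning set.
  P2: blocked at collider Gz (neither it nor any descendant is in the conditioning set).
{Gv} does not satisfy the backdoor criterion.

No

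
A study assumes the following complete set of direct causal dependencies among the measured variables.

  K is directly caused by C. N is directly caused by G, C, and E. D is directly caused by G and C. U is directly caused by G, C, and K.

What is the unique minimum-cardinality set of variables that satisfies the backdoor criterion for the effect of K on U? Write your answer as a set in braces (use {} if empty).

{C}

Variables eligible for adjustment (non-descendants of K, excluding K and U): {C, D, E, G, N}.
Backdoor paths from K to U:
  P1: K <- C -> U
  P2: K <- C -> D <- G -> U
  P3: K <- C -> N <- G -> U
The empty set is not sufficient: P1 (K <- C -> U) has no collider blocking it and no conditioned non-collider, so it is open.
Try {C}:
  P1: blocked at fork node C ∈ conditioning set.
  P2: blocked at fork node C ∈ conditioning set.
  P3: blocked at fork node C ∈ conditioning set.
{C} contains no descendant of K and blocks every backdoor path.
No other singleton works — e.g. {G} leaves P1 open — so {C} is the unique smallest valid adjustment set.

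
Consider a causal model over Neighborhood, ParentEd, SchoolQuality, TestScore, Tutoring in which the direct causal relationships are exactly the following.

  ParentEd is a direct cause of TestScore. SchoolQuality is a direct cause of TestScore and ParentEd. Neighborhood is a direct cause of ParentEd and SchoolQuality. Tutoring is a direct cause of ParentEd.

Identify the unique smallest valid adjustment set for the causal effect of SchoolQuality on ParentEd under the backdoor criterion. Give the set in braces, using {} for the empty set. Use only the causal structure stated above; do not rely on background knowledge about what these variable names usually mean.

Variables eligible for adjustment (non-descendants of SchoolQuality, excluding SchoolQuality and ParentEd): {Neighborhood, Tutoring}.
Backdoor paths from SchoolQuality to ParentEd:
  P1: SchoolQuality <- Neighborhood -> ParentEd
The empty set is not sufficient: P1 (SchoolQuality <- Neighborhood -> ParentEd) has no collider blocking it and no conditioned non-collider, so it is open.
Try {Neighborhood}:
  P1: blocked at fork node Neighborhood ∈ conditioning set.
{Neighborhood} contains no descendant of SchoolQuality and blocks every backdoor path.
No other singleton works — e.g. {Tutoring} leaves P1 open — so {Neighborhood} is the unique smallest valid adjustment set.

{Neighborhood}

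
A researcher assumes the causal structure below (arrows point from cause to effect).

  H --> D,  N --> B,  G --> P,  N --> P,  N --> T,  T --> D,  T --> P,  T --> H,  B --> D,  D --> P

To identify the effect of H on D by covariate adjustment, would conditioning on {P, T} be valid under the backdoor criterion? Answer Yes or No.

No

Backdoor paths from H to D (paths whose first edge points into H):
  P1: H <- T <- N -> B -> D
  P2: H <- T <- N -> P <- D
  P3: H <- T -> D
  P4: H <- T -> P <- N -> B -> D
  P5: H <- T -> P <- D
Condition 1 (no descendant of H in the set): FAILS — P is a descendant of H.
Condition 2 (every backdoor path blocked by {P, T}):
  P1: blocked at chain node T ∈ conditioning set.
  P2: blocked at chain node T ∈ conditioning set.
  P3: blocked at fork node T ∈ conditioning set.
  P4: blocked at fork node T ∈ conditioning set.
  P5: blocked at fork node T ∈ conditioning set.
{P, T} does not satisfy the backdoor criterion.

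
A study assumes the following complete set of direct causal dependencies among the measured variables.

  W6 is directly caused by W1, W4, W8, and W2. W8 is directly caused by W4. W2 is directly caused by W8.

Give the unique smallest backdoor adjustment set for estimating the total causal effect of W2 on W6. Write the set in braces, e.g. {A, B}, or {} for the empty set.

{W8}

Variables eligible for adjustment (non-descendants of W2, excluding W2 and W6): {W1, W4, W8}.
Backdoor paths from W2 to W6:
  P1: W2 <- W8 <- W4 -> W6
  P2: W2 <- W8 -> W6
The empty set is not sufficient: P1 (W2 <- W8 <- W4 -> W6) has no collider blocking it and no conditioned non-collider, so it is open.
Try {W8}:
  P1: blocked at chain node W8 ∈ conditioning set.
  P2: blocked at fork node W8 ∈ conditioning set.
{W8} contains no descendant of W2 and blocks every backdoor path.
No other singleton works — e.g. {W4} leaves P2 open — so {W8} is the unique smallest valid adjustment set.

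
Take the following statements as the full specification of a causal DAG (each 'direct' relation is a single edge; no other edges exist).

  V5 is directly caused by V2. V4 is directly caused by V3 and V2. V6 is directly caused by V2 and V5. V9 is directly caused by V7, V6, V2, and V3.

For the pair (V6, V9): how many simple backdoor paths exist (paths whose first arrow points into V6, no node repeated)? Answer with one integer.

A backdoor path from V6 to V9 is any simple undirected path whose first edge points into V6 (i.e. leaves V6 via a parent).
Parents of V6: {V2, V5}.
Enumerating:
  P1: V6 <- V2 -> V4 <- V3 -> V9
  P2: V6 <- V2 -> V9
  P3: V6 <- V5 <- V2 -> V4 <- V3 -> V9
  P4: V6 <- V5 <- V2 -> V9
That exhausts the simple backdoor paths. Count: 4.

4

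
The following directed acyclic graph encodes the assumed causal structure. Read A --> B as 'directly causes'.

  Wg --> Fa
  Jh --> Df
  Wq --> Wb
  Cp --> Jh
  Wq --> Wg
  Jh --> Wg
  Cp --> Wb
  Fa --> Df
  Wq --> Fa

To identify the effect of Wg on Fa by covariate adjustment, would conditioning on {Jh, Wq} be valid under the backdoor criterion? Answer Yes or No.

Yes

Backdoor paths from Wg to Fa (paths whose first edge points into Wg):
  P1: Wg <- Jh <- Cp -> Wb <- Wq -> Fa
  P2: Wg <- Jh -> Df <- Fa
  P3: Wg <- Wq -> Wb <- Cp -> Jh -> Df <- Fa
  P4: Wg <- Wq -> Fa
Condition 1 (no descendant of Wg in the set): holds — descendants of Wg are {Df, Fa}; none are in {Jh, Wq}.
Condition 2 (every backdoor path blocked by {Jh, Wq}):
  P1: blocked at chain node Jh ∈ conditioning set.
  P2: blocked at fork node Jh ∈ conditioning set.
  P3: blocked at fork node Wq ∈ conditioning set.
  P4: blocked at fork node Wq ∈ conditioning set.
{Jh, Wq} satisfies the backdoor criterion.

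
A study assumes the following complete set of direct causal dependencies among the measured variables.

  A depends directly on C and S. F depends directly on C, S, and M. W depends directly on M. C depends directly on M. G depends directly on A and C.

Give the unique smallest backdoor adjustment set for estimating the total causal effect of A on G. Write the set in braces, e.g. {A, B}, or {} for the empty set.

{C}

Variables eligible for adjustment (non-descendants of A, excluding A and G): {C, F, M, S, W}.
Backdoor paths from A to G:
  P1: A <- S -> F <- M -> C -> G
  P2: A <- S -> F <- C -> G
  P3: A <- C -> G
The empty set is not sufficient: P3 (A <- C -> G) has no collider blocking it and no conditioned non-collider, so it is open.
Try {C}:
  P1: blocked at collider F (neither it nor any descendant is in the conditioning set).
  P2: blocked at collider F (neither it nor any descendant is in the conditioning set).
  P3: blocked at fork node C ∈ conditioning set.
{C} contains no descendant of A and blocks every backdoor path.
No other singleton works — e.g. {M} leaves P3 open — so {C} is the unique smallest valid adjustment set.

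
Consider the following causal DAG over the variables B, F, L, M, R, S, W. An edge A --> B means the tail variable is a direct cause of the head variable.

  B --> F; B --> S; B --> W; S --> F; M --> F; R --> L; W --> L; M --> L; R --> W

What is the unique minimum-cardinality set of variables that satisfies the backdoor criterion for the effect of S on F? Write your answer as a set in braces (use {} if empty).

{B}

Variables eligible for adjustment (non-descendants of S, excluding S and F): {B, L, M, R, W}.
Backdoor paths from S to F:
  P1: S <- B -> W <- R -> L <- M -> F
  P2: S <- B -> W -> L <- M -> F
  P3: S <- B -> F
The empty set is not sufficient: P3 (S <- B -> F) has no collider blocking it and no conditioned non-collider, so it is open.
Try {B}:
  P1: blocked at fork node B ∈ conditioning set.
  P2: blocked at fork node B ∈ conditioning set.
  P3: blocked at fork node B ∈ conditioning set.
{B} contains no descendant of S and blocks every backdoor path.
No other singleton works — e.g. {M} leaves P3 open — so {B} is the unique smallest valid adjustment set.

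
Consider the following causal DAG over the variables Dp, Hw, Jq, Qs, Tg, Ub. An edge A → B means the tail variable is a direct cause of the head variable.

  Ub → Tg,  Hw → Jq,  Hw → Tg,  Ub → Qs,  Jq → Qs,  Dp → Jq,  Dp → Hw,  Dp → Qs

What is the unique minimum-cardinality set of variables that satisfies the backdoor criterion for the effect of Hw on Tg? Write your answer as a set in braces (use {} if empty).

{}

Variables eligible for adjustment (non-descendants of Hw, excluding Hw and Tg): {Dp, Ub}.
Backdoor paths from Hw to Tg:
  P1: Hw <- Dp -> Jq -> Qs <- Ub -> Tg
  P2: Hw <- Dp -> Qs <- Ub -> Tg
Each backdoor path contains an unconditioned collider, so every path is already blocked with the empty conditioning set:
  P1: blocked at collider Qs (neither it nor any descendant is in the conditioning set).
  P2: blocked at collider Qs (neither it nor any descendant is in the conditioning set).
The empty set is therefore the unique smallest valid set.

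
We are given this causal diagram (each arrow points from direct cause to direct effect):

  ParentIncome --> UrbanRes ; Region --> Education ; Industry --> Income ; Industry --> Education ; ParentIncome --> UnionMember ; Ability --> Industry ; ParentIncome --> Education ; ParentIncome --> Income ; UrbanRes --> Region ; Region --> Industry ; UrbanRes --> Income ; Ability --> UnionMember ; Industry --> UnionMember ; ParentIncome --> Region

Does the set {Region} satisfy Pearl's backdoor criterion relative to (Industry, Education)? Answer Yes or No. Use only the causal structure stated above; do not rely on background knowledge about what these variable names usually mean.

Backdoor paths from Industry to Education (paths whose first edge points into Industry):
  P1: Industry <- Ability -> UnionMember <- ParentIncome -> UrbanRes -> Region -> Education
  P2: Industry <- Ability -> UnionMember <- ParentIncome -> Region -> Education
  P3: Industry <- Ability -> UnionMember <- ParentIncome -> Education
  P4: Industry <- Ability -> UnionMember <- ParentIncome -> Income <- UrbanRes -> Region -> Education
  P5: Industry <- Region <- ParentIncome -> Education
  P6: Industry <- Region <- UrbanRes <- ParentIncome -> Education
  P7: Industry <- Region <- UrbanRes -> Income <- ParentIncome -> Education
  P8: Industry <- Region -> Education
Condition 1 (no descendant of Industry in the set): holds — descendants of Industry are {Education, Income, UnionMember}; none are in {Region}.
Condition 2 (every backdoor path blocked by {Region}):
  P1: blocked at collider UnionMember (neither it nor any descendant is in the conditioning set).
  P2: blocked at collider UnionMember (neither it nor any descendant is in the conditioning set).
  P3: blocked at collider UnionMember (neither it nor any descendant is in the conditioning set).
  P4: blocked at collider UnionMember (neither it nor any descendant is in the conditioning set).
  P5: blocked at chain node Region ∈ conditioning set.
  P6: blocked at chain node Region ∈ conditioning set.
  P7: blocked at chain node Region ∈ conditioning set.
  P8: blocked at fork node Region ∈ conditioning set.
{Region} satisfies the backdoor criterion.

Yes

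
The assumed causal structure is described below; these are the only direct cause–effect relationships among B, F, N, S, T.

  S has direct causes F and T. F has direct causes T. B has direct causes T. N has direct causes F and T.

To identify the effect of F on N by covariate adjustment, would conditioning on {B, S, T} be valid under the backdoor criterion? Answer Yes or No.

Backdoor paths from F to N (paths whose first edge points into F):
  P1: F <- T -> N
Condition 1 (no descendant of F in the set): FAILS — S is a descendant of F.
Condition 2 (every backdoor path blocked by {B, S, T}):
  P1: blocked at fork node T ∈ conditioning set.
{B, S, T} does not satisfy the backdoor criterion.

No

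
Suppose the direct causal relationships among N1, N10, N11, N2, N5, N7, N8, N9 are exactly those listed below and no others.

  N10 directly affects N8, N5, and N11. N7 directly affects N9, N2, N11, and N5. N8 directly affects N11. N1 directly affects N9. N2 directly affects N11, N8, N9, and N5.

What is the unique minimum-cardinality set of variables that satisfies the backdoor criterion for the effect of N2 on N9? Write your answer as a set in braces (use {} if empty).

Variables eligible for adjustment (non-descendants of N2, excluding N2 and N9): {N1, N10, N7}.
Backdoor paths from N2 to N9:
  P1: N2 <- N7 -> N9
The empty set is not sufficient: P1 (N2 <- N7 -> N9) has no collider blocking it and no conditioned non-collider, so it is open.
Try {N7}:
  P1: blocked at fork node N7 ∈ conditioning set.
{N7} contains no descendant of N2 and blocks every backdoor path.
No other singleton works — e.g. {N10} leaves P1 open — so {N7} is the unique smallest valid adjustment set.

{N7}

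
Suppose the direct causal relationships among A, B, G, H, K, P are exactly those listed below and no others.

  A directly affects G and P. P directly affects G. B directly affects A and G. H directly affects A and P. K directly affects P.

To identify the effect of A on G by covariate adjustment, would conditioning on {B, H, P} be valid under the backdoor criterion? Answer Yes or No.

No

Backdoor paths from A to G (paths whose first edge points into A):
  P1: A <- H -> P -> G
  P2: A <- B -> G
Condition 1 (no descendant of A in the set): FAILS — P is a descendant of A.
Condition 2 (every backdoor path blocked by {B, H, P}):
  P1: blocked at fork node H ∈ conditioning set.
  P2: blocked at fork node B ∈ conditioning set.
{B, H, P} does not satisfy the backdoor criterion.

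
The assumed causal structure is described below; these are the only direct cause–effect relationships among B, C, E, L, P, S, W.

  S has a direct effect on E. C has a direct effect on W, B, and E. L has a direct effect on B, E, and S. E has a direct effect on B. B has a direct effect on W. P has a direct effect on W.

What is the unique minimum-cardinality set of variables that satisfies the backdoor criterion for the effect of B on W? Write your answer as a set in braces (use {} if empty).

Variables eligible for adjustment (non-descendants of B, excluding B and W): {C, E, L, P, S}.
Backdoor paths from B to W:
  P1: B <- C -> W
  P2: B <- L -> S -> E <- C -> W
  P3: B <- L -> E <- C -> W
  P4: B <- E <- C -> W
The empty set is not sufficient: P1 (B <- C -> W) has no collider blocking it and no conditioned non-collider, so it is open.
Try {C}:
  P1: blocked at fork node C ∈ conditioning set.
  P2: blocked at collider E (neither it nor any descendant is in the conditioning set).
  P3: blocked at collider E (neither it nor any descendant is in the conditioning set).
  P4: blocked at fork node C ∈ conditioning set.
{C} contains no descendant of B and blocks every backdoor path.
No other singleton works — e.g. {L} leaves P1 open — so {C} is the unique smallest valid adjustment set.

{C}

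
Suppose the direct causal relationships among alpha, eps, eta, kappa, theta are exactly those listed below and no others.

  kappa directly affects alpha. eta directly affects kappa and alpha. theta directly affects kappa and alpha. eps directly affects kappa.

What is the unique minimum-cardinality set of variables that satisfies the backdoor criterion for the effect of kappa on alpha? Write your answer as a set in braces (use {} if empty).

Variables eligible for adjustment (non-descendants of kappa, excluding kappa and alpha): {eps, eta, theta}.
Backdoor paths from kappa to alpha:
  P1: kappa <- eta -> alpha
  P2: kappa <- theta -> alpha
The empty set is not sufficient: P1 (kappa <- eta -> alpha) has no collider blocking it and no conditioned non-collider, so it is open.
Try {eta, theta}:
  P1: blocked at fork node eta ∈ conditioning set.
  P2: blocked at fork node theta ∈ conditioning set.
{eta, theta} contains no descendant of kappa and blocks every backdoor path.
Every element of {eta, theta} is needed (dropping eta leaves P1 open; dropping theta leaves P2 open), so no proper subset is valid.
Among all size-2 subsets of the eligible variables, only {eta, theta} blocks every backdoor path, so it is the unique smallest valid adjustment set.

{eta, theta}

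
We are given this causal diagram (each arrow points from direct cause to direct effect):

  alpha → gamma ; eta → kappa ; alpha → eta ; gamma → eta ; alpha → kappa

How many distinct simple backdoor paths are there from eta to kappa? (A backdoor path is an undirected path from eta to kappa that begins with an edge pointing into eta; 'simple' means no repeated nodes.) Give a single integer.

A backdoor path from eta to kappa is any simple undirected path whose first edge points into eta (i.e. leaves eta via a parent).
Parents of eta: {alpha, gamma}.
Enumerating:
  P1: eta <- alpha -> kappa
  P2: eta <- gamma <- alpha -> kappa
That exhausts the simple backdoor paths. Count: 2.

2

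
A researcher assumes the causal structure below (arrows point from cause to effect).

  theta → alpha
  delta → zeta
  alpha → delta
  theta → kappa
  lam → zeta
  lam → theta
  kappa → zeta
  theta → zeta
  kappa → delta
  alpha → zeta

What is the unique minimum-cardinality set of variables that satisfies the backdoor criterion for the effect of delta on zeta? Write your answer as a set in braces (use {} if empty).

{alpha, kappa}

Variables eligible for adjustment (non-descendants of delta, excluding delta and zeta): {alpha, kappa, lam, theta}.
Backdoor paths from delta to zeta:
  P1: delta <- alpha <- theta <- lam -> zeta
  P2: delta <- alpha <- theta -> kappa -> zeta
  P3: delta <- alpha <- theta -> zeta
  P4: delta <- alpha -> zeta
  P5: delta <- kappa <- theta <- lam -> zeta
  P6: delta <- kappa <- theta -> alpha -> zeta
  P7: delta <- kappa <- theta -> zeta
  P8: delta <- kappa -> zeta
The empty set is not sufficient: P1 (delta <- alpha <- theta <- lam -> zeta) has no collider blocking it and no conditioned non-collider, so it is open.
Try {alpha, kappa}:
  P1: blocked at chain node alpha ∈ conditioning set.
  P2: blocked at chain node alpha ∈ conditioning set.
  P3: blocked at chain node alpha ∈ conditioning set.
  P4: blocked at fork node alpha ∈ conditioning set.
  P5: blocked at chain node kappa ∈ conditioning set.
  P6: blocked at chain node kappa ∈ conditioning set.
  P7: blocked at chain node kappa ∈ conditioning set.
  P8: blocked at fork node kappa ∈ conditioning set.
{alpha, kappa} contains no descendant of delta and blocks every backdoor path.
Every element of {alpha, kappa} is needed (dropping alpha leaves P1 open; dropping kappa leaves P5 open), so no proper subset is valid.
Among all size-2 subsets of the eligible variables, only {alpha, kappa} blocks every backdoor path, so it is the unique smallest valid adjustment set.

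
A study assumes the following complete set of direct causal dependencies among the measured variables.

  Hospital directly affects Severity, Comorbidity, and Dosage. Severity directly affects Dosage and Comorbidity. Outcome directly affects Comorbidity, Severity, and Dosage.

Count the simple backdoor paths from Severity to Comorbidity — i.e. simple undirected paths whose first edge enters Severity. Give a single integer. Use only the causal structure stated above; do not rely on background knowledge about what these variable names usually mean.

4

A backdoor path from Severity to Comorbidity is any simple undirected path whose first edge points into Severity (i.e. leaves Severity via a parent).
Parents of Severity: {Hospital, Outcome}.
Enumerating:
  P1: Severity <- Outcome -> Dosage <- Hospital -> Comorbidity
  P2: Severity <- Outcome -> Comorbidity
  P3: Severity <- Hospital -> Dosage <- Outcome -> Comorbidity
  P4: Severity <- Hospital -> Comorbidity
That exhausts the simple backdoor paths. Count: 4.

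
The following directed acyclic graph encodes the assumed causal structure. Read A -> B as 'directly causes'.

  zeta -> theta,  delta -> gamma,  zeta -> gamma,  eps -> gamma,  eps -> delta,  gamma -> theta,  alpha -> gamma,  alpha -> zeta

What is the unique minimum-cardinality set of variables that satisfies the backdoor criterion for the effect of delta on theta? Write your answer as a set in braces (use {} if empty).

{eps}

Variables eligible for adjustment (non-descendants of delta, excluding delta and theta): {alpha, eps, zeta}.
Backdoor paths from delta to theta:
  P1: delta <- eps -> gamma <- alpha -> zeta -> theta
  P2: delta <- eps -> gamma <- zeta -> theta
  P3: delta <- eps -> gamma -> theta
The empty set is not sufficient: P3 (delta <- eps -> gamma -> theta) has no collider blocking it and no conditioned non-collider, so it is open.
Try {eps}:
  P1: blocked at fork node eps ∈ conditioning set.
  P2: blocked at fork node eps ∈ conditioning set.
  P3: blocked at fork node eps ∈ conditioning set.
{eps} contains no descendant of delta and blocks every backdoor path.
No other singleton works — e.g. {alpha} leaves P3 open — so {eps} is the unique smallest valid adjustment set.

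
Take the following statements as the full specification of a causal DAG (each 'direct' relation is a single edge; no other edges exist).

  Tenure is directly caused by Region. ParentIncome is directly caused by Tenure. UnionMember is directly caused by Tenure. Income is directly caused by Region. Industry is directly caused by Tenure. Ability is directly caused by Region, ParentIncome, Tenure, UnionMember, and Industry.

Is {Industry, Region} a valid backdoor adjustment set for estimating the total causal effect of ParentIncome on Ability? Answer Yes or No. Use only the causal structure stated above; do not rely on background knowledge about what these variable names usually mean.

No

Backdoor paths from ParentIncome to Ability (paths whose first edge points into ParentIncome):
  P1: ParentIncome <- Tenure <- Region -> Ability
  P2: ParentIncome <- Tenure -> UnionMember -> Ability
  P3: ParentIncome <- Tenure -> Industry -> Ability
  P4: ParentIncome <- Tenure -> Ability
Condition 1 (no descendant of ParentIncome in the set): holds — descendants of ParentIncome are {Ability}; none are in {Industry, Region}.
Condition 2 (every backdoor path blocked by {Industry, Region}):
  P1: blocked at fork node Region ∈ conditioning set.
  P2: open — no interior node is in the conditioning set.
  P3: blocked at chain node Industry ∈ conditioning set.
  P4: open — no interior node is in the conditioning set.
{Industry, Region} does not satisfy the backdoor criterion.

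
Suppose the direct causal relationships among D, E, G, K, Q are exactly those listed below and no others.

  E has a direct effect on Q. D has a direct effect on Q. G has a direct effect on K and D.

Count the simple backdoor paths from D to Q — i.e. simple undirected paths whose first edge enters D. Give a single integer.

A backdoor path from D to Q is any simple undirected path whose first edge points into D (i.e. leaves D via a parent).
Parents of D: {G}.
No simple path from any parent of D reaches Q without revisiting D, so there are no backdoor paths.

0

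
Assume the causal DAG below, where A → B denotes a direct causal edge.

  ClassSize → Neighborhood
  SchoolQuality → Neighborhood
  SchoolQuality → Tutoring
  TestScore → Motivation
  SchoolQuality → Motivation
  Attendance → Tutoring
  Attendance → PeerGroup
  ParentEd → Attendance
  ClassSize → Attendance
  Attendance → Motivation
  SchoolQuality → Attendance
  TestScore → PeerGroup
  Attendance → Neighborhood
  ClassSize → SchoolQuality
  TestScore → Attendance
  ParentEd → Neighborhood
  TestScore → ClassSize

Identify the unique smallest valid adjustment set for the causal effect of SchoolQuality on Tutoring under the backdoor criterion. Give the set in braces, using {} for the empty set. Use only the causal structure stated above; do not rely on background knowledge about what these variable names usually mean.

Variables eligible for adjustment (non-descendants of SchoolQuality, excluding SchoolQuality and Tutoring): {ClassSize, ParentEd, TestScore}.
Backdoor paths from SchoolQuality to Tutoring:
  P1: SchoolQuality <- ClassSize <- TestScore -> Attendance -> Tutoring
  P2: SchoolQuality <- ClassSize <- TestScore -> PeerGroup <- Attendance -> Tutoring
  P3: SchoolQuality <- ClassSize <- TestScore -> Motivation <- Attendance -> Tutoring
  P4: SchoolQuality <- ClassSize -> Attendance -> Tutoring
  P5: SchoolQuality <- ClassSize -> Neighborhood <- ParentEd -> Attendance -> Tutoring
  P6: SchoolQuality <- ClassSize -> Neighborhood <- Attendance -> Tutoring
The empty set is not sufficient: P1 (SchoolQuality <- ClassSize <- TestScore -> Attendance -> Tutoring) has no collider blocking it and no conditioned non-collider, so it is open.
Try {ClassSize}:
  P1: blocked at chain node ClassSize ∈ conditioning set.
  P2: blocked at chain node ClassSize ∈ conditioning set.
  P3: blocked at chain node ClassSize ∈ conditioning set.
  P4: blocked at fork node ClassSize ∈ conditioning set.
  P5: blocked at fork node ClassSize ∈ conditioning set.
  P6: blocked at fork node ClassSize ∈ conditioning set.
{ClassSize} contains no descendant of SchoolQuality and blocks every backdoor path.
No other singleton works — e.g. {TestScore} leaves P4 open — so {ClassSize} is the unique smallest valid adjustment set.

{ClassSize}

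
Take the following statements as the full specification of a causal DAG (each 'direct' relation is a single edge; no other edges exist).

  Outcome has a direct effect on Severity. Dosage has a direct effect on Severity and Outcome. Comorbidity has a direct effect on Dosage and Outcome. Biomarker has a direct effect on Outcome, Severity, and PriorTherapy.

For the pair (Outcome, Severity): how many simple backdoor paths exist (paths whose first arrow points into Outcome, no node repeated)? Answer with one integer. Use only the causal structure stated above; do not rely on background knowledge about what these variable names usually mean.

3

A backdoor path from Outcome to Severity is any simple undirected path whose first edge points into Outcome (i.e. leaves Outcome via a parent).
Parents of Outcome: {Biomarker, Comorbidity, Dosage}.
Enumerating:
  P1: Outcome <- Comorbidity -> Dosage -> Severity
  P2: Outcome <- Dosage -> Severity
  P3: Outcome <- Biomarker -> Severity
That exhausts the simple backdoor paths. Count: 3.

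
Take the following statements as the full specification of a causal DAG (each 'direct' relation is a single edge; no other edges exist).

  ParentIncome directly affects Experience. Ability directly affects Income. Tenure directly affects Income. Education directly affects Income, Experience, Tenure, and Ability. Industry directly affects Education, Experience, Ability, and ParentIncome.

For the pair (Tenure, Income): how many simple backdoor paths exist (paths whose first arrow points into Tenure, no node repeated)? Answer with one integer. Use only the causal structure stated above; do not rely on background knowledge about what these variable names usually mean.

A backdoor path from Tenure to Income is any simple undirected path whose first edge points into Tenure (i.e. leaves Tenure via a parent).
Parents of Tenure: {Education}.
Enumerating:
  P1: Tenure <- Education <- Industry -> Ability -> Income
  P2: Tenure <- Education -> Ability -> Income
  P3: Tenure <- Education -> Experience <- Industry -> Ability -> Income
  P4: Tenure <- Education -> Experience <- ParentIncome <- Industry -> Ability -> Income
  P5: Tenure <- Education -> Income
That exhausts the simple backdoor paths. Count: 5.

5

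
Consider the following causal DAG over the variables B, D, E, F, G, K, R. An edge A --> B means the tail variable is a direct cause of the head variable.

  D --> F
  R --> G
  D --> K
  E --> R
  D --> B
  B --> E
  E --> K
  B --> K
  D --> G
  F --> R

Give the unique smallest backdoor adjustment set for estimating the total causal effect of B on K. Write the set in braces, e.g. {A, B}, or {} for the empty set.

{D}

Variables eligible for adjustment (non-descendants of B, excluding B and K): {D, F}.
Backdoor paths from B to K:
  P1: B <- D -> F -> R <- E -> K
  P2: B <- D -> K
  P3: B <- D -> G <- R <- E -> K
The empty set is not sufficient: P2 (B <- D -> K) has no collider blocking it and no conditioned non-collider, so it is open.
Try {D}:
  P1: blocked at fork node D ∈ conditioning set.
  P2: blocked at fork node D ∈ conditioning set.
  P3: blocked at fork node D ∈ conditioning set.
{D} contains no descendant of B and blocks every backdoor path.
No other singleton works — e.g. {F} leaves P2 open — so {D} is the unique smallest valid adjustment set.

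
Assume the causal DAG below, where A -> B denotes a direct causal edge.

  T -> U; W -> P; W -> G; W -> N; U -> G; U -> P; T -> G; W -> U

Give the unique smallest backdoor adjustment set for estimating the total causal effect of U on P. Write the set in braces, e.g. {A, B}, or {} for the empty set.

Variables eligible for adjustment (non-descendants of U, excluding U and P): {N, T, W}.
Backdoor paths from U to P:
  P1: U <- W -> P
  P2: U <- T -> G <- W -> P
The empty set is not sufficient: P1 (U <- W -> P) has no collider blocking it and no conditioned non-collider, so it is open.
Try {W}:
  P1: blocked at fork node W ∈ conditioning set.
  P2: blocked at collider G (neither it nor any descendant is in the conditioning set).
{W} contains no descendant of U and blocks every backdoor path.
No other singleton works — e.g. {T} leaves P1 open — so {W} is the unique smallest valid adjustment set.

{W}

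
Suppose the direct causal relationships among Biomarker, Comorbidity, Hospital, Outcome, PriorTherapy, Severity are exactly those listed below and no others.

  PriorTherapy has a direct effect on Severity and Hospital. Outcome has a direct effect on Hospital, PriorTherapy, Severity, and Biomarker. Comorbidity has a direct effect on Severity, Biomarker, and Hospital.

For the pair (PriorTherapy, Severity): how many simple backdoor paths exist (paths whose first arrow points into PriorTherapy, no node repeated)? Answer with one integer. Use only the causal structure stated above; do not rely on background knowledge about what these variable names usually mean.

3

A backdoor path from PriorTherapy to Severity is any simple undirected path whose first edge points into PriorTherapy (i.e. leaves PriorTherapy via a parent).
Parents of PriorTherapy: {Outcome}.
Enumerating:
  P1: PriorTherapy <- Outcome -> Severity
  P2: PriorTherapy <- Outcome -> Biomarker <- Comorbidity -> Severity
  P3: PriorTherapy <- Outcome -> Hospital <- Comorbidity -> Severity
That exhausts the simple backdoor paths. Count: 3.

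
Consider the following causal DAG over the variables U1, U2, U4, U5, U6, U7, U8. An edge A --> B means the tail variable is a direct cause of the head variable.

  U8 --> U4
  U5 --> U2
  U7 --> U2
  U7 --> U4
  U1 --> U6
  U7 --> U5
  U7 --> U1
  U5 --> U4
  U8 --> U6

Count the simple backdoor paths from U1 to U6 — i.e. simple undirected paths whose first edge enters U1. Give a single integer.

3

A backdoor path from U1 to U6 is any simple undirected path whose first edge points into U1 (i.e. leaves U1 via a parent).
Parents of U1: {U7}.
Enumerating:
  P1: U1 <- U7 -> U5 -> U4 <- U8 -> U6
  P2: U1 <- U7 -> U2 <- U5 -> U4 <- U8 -> U6
  P3: U1 <- U7 -> U4 <- U8 -> U6
That exhausts the simple backdoor paths. Count: 3.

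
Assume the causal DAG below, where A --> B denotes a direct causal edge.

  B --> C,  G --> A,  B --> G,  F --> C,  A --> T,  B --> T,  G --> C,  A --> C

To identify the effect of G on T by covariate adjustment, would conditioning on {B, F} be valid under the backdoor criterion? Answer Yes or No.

Backdoor paths from G to T (paths whose first edge points into G):
  P1: G <- B -> T
  P2: G <- B -> C <- A -> T
Condition 1 (no descendant of G in the set): holds — descendants of G are {A, C, T}; none are in {B, F}.
Condition 2 (every backdoor path blocked by {B, F}):
  P1: blocked at fork node B ∈ conditioning set.
  P2: blocked at fork node B ∈ conditioning set.
{B, F} satisfies the backdoor criterion.

Yes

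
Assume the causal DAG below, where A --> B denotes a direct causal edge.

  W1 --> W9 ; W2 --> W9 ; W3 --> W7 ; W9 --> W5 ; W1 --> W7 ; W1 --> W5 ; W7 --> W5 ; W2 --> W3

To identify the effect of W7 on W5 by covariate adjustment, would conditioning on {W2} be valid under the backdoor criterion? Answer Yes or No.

No

Backdoor paths from W7 to W5 (paths whose first edge points into W7):
  P1: W7 <- W1 -> W9 -> W5
  P2: W7 <- W1 -> W5
  P3: W7 <- W3 <- W2 -> W9 <- W1 -> W5
  P4: W7 <- W3 <- W2 -> W9 -> W5
Condition 1 (no descendant of W7 in the set): holds — descendants of W7 are {W5}; none are in {W2}.
Condition 2 (every backdoor path blocked by {W2}):
  P1: open — no interior node is in the conditioning set.
  P2: open — no interior node is in the conditioning set.
  P3: blocked at fork node W2 ∈ conditioning set.
  P4: blocked at fork node W2 ∈ conditioning set.
{W2} does not satisfy the backdoor criterion.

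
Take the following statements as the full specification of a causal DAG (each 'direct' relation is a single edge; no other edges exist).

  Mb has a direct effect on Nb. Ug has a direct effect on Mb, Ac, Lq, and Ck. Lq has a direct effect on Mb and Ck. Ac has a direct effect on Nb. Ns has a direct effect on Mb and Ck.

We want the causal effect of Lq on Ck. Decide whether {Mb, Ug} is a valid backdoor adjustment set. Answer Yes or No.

No

Backdoor paths from Lq to Ck (paths whose first edge points into Lq):
  P1: Lq <- Ug -> Mb <- Ns -> Ck
  P2: Lq <- Ug -> Ac -> Nb <- Mb <- Ns -> Ck
  P3: Lq <- Ug -> Ck
Condition 1 (no descendant of Lq in the set): FAILS — Mb is a descendant of Lq.
Condition 2 (every backdoor path blocked by {Mb, Ug}):
  P1: blocked at fork node Ug ∈ conditioning set.
  P2: blocked at fork node Ug ∈ conditioning set.
  P3: blocked at fork node Ug ∈ conditioning set.
{Mb, Ug} does not satisfy the backdoor criterion.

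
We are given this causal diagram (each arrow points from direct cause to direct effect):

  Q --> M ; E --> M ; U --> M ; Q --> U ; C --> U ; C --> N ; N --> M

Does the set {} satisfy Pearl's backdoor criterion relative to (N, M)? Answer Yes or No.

No

Backdoor paths from N to M (paths whose first edge points into N):
  P1: N <- C -> U <- Q -> M
  P2: N <- C -> U -> M
Condition 1 (no descendant of N in the set): holds — descendants of N are {M}; none are in {}.
Condition 2 (every backdoor path blocked by {}):
  P1: blocked at collider U (neither it nor any descendant is in the conditioning set).
  P2: open — no interior node is in the conditioning set.
{} does not satisfy the backdoor criterion.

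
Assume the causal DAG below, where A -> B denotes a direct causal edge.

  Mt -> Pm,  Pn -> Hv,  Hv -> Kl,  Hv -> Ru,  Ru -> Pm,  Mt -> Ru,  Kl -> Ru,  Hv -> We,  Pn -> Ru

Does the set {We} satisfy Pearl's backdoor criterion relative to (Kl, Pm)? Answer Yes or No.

Backdoor paths from Kl to Pm (paths whose first edge points into Kl):
  P1: Kl <- Hv <- Pn -> Ru <- Mt -> Pm
  P2: Kl <- Hv <- Pn -> Ru -> Pm
  P3: Kl <- Hv -> Ru <- Mt -> Pm
  P4: Kl <- Hv -> Ru -> Pm
Condition 1 (no descendant of Kl in the set): holds — descendants of Kl are {Pm, Ru}; none are in {We}.
Condition 2 (every backdoor path blocked by {We}):
  P1: blocked at collider Ru (neither it nor any descendant is in the conditioning set).
  P2: open — no interior node is in the conditioning set.
  P3: blocked at collider Ru (neither it nor any descendant is in the conditioning set).
  P4: open — no interior node is in the conditioning set.
{We} does not satisfy the backdoor criterion.

No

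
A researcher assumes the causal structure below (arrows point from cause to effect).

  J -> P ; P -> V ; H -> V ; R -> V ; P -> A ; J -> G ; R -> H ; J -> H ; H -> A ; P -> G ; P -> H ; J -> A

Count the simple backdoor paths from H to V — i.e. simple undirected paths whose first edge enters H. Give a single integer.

A backdoor path from H to V is any simple undirected path whose first edge points into H (i.e. leaves H via a parent).
Parents of H: {J, P, R}.
Enumerating:
  P1: H <- J -> P -> V
  P2: H <- J -> G <- P -> V
  P3: H <- J -> A <- P -> V
  P4: H <- R -> V
  P5: H <- P -> V
That exhausts the simple backdoor paths. Count: 5.

5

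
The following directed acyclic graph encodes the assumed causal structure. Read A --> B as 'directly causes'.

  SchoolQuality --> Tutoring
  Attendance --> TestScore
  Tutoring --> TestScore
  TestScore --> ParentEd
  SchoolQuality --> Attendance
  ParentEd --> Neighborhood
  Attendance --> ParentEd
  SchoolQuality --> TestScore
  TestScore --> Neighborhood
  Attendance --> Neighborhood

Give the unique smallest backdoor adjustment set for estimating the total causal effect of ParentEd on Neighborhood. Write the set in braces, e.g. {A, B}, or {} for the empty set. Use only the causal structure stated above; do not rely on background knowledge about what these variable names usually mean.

Variables eligible for adjustment (non-descendants of ParentEd, excluding ParentEd and Neighborhood): {Attendance, SchoolQuality, TestScore, Tutoring}.
Backdoor paths from ParentEd to Neighborhood:
  P1: ParentEd <- Attendance <- SchoolQuality -> Tutoring -> TestScore -> Neighborhood
  P2: ParentEd <- Attendance <- SchoolQuality -> TestScore -> Neighborhood
  P3: ParentEd <- Attendance -> TestScore -> Neighborhood
  P4: ParentEd <- Attendance -> Neighborhood
  P5: ParentEd <- TestScore <- SchoolQuality -> Attendance -> Neighborhood
  P6: ParentEd <- TestScore <- Tutoring <- SchoolQuality -> Attendance -> Neighborhood
  P7: ParentEd <- TestScore <- Attendance -> Neighborhood
  P8: ParentEd <- TestScore -> Neighborhood
The empty set is not sufficient: P1 (ParentEd <- Attendance <- SchoolQuality -> Tutoring -> TestScore -> Neighborhood) has no collider blocking it and no conditioned non-collider, so it is open.
Try {Attendance, TestScore}:
  P1: blocked at chain node Attendance ∈ conditioning set.
  P2: blocked at chain node Attendance ∈ conditioning set.
  P3: blocked at fork node Attendance ∈ conditioning set.
  P4: blocked at fork node Attendance ∈ conditioning set.
  P5: blocked at chain node TestScore ∈ conditioning set.
  P6: blocked at chain node TestScore ∈ conditioning set.
  P7: blocked at chain node TestScore ∈ conditioning set.
  P8: blocked at fork node TestScore ∈ conditioning set.
{Attendance, TestScore} contains no descendant of ParentEd and blocks every backdoor path.
Every element of {Attendance, TestScore} is needed (dropping Attendance leaves P4 open; dropping TestScore leaves P8 open), so no proper subset is valid.
Among all size-2 subsets of the eligible variables, only {Attendance, TestScore} blocks every backdoor path, so it is the unique smallest valid adjustment set.

{Attendance, TestScore}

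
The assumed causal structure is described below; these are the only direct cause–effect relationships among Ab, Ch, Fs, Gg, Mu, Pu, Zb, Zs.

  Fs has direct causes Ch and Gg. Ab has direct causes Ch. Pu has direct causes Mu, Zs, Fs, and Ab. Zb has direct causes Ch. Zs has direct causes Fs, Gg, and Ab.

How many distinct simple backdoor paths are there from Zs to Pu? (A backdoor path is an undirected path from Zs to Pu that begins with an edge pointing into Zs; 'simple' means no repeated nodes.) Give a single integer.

A backdoor path from Zs to Pu is any simple undirected path whose first edge points into Zs (i.e. leaves Zs via a parent).
Parents of Zs: {Ab, Fs, Gg}.
Enumerating:
  P1: Zs <- Gg -> Fs <- Ch -> Ab -> Pu
  P2: Zs <- Gg -> Fs -> Pu
  P3: Zs <- Ab <- Ch -> Fs -> Pu
  P4: Zs <- Ab -> Pu
  P5: Zs <- Fs <- Ch -> Ab -> Pu
  P6: Zs <- Fs -> Pu
That exhausts the simple backdoor paths. Count: 6.

6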